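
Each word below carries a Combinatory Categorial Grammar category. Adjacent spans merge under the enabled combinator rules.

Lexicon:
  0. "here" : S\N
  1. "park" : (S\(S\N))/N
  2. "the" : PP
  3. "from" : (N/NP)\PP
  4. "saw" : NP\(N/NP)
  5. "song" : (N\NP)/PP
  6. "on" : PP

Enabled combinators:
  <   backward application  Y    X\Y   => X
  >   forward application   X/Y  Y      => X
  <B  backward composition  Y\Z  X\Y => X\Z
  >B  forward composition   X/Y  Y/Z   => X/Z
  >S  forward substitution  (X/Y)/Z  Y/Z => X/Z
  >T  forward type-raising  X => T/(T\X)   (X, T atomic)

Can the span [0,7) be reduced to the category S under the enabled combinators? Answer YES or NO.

YES

[0,7] S   <
  [0,1] "here" : S\N
  [1,7] S\(S\N)   >
    [1,2] "park" : (S\(S\N))/N
    [2,7] N   <
      [2,5] NP   >
        [2,3] NP/(NP\PP)   >T
          [2,3] "the" : PP
        [3,5] NP\PP   <B
          [3,4] "from" : (N/NP)\PP
          [4,5] "saw" : NP\(N/NP)
      [5,7] N\NP   >
        [5,6] "song" : (N\NP)/PP
        [6,7] "on" : PP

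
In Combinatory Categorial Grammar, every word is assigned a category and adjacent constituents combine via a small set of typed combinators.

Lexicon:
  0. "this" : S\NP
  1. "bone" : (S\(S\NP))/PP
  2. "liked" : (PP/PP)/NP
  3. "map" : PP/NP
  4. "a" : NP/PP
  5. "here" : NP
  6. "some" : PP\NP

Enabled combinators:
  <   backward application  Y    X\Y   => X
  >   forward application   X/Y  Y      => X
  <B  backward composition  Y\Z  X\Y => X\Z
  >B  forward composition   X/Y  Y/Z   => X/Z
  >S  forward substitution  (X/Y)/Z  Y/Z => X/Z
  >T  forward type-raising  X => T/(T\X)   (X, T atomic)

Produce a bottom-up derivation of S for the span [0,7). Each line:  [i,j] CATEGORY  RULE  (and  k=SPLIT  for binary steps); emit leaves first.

[0,1] S\NP  lex  "this"
[1,2] (S\(S\NP))/PP  lex  "bone"
[2,3] (PP/PP)/NP  lex  "liked"
[3,4] PP/NP  lex  "map"
[2,4] PP/NP  >S  k=3
[4,5] NP/PP  lex  "a"
[5,6] NP  lex  "here"
[5,6] PP/(PP\NP)  >T
[6,7] PP\NP  lex  "some"
[5,7] PP  >  k=6
[4,7] NP  >  k=5
[2,7] PP  >  k=4
[1,7] S\(S\NP)  >  k=2
[0,7] S  <  k=1

[0,7] S   <
  [0,1] "this" : S\NP
  [1,7] S\(S\NP)   >
    [1,2] "bone" : (S\(S\NP))/PP
    [2,7] PP   >
      [2,4] PP/NP   >S
        [2,3] "liked" : (PP/PP)/NP
        [3,4] "map" : PP/NP
      [4,7] NP   >
        [4,5] "a" : NP/PP
        [5,7] PP   >
          [5,6] PP/(PP\NP)   >T
            [5,6] "here" : NP
          [6,7] "some" : PP\NP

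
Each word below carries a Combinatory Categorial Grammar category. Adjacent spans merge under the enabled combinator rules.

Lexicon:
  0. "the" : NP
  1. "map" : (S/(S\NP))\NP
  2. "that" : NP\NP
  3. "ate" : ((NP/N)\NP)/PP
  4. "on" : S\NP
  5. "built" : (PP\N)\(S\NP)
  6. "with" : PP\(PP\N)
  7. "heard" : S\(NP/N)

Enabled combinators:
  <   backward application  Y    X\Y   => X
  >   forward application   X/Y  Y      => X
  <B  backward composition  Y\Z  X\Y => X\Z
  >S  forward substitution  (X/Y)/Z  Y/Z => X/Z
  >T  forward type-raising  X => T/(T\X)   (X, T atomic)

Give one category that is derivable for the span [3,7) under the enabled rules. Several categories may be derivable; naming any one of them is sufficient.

[0,8] S   >
  [0,2] S/(S\NP)   <
    [0,1] "the" : NP
    [1,2] "map" : (S/(S\NP))\NP
  [2,8] S\NP   <B
    [2,3] "that" : NP\NP
    [3,8] S\NP   <B
      [3,7] (NP/N)\NP   >
        [3,4] "ate" : ((NP/N)\NP)/PP
        [4,7] PP   <
          [4,6] PP\N   <
            [4,5] "on" : S\NP
            [5,6] "built" : (PP\N)\(S\NP)
          [6,7] "with" : PP\(PP\N)
      [7,8] "heard" : S\(NP/N)

(NP/N)\NP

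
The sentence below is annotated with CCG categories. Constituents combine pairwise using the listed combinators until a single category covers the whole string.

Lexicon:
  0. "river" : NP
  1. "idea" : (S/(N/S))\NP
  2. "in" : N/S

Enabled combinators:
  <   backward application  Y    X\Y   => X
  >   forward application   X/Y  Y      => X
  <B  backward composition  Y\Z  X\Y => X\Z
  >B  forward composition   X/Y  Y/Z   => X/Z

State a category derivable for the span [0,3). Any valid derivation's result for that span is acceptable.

S

[0,3] S   >
  [0,2] S/(N/S)   <
    [0,1] "river" : NP
    [1,2] "idea" : (S/(N/S))\NP
  [2,3] "in" : N/S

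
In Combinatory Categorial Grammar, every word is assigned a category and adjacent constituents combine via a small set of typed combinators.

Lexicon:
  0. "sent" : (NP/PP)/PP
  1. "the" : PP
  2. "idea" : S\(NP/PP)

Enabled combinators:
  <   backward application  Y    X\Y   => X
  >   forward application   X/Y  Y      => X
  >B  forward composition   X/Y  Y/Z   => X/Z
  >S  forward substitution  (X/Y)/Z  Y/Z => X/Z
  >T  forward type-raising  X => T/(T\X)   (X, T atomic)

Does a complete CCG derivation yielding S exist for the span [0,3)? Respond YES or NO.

YES

[0,3] S   <
  [0,2] NP/PP   >
    [0,1] "sent" : (NP/PP)/PP
    [1,2] "the" : PP
  [2,3] "idea" : S\(NP/PP)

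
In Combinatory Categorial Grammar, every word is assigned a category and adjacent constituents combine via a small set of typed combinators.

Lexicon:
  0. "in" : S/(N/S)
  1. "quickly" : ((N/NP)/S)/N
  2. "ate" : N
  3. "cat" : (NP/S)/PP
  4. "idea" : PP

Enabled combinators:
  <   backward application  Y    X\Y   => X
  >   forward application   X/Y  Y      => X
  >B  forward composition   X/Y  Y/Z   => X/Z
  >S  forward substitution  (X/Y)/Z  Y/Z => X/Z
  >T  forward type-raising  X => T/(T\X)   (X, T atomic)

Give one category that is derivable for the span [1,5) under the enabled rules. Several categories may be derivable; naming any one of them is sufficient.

[0,5] S   >
  [0,1] "in" : S/(N/S)
  [1,5] N/S   >S
    [1,3] (N/NP)/S   >
      [1,2] "quickly" : ((N/NP)/S)/N
      [2,3] "ate" : N
    [3,5] NP/S   >
      [3,4] "cat" : (NP/S)/PP
      [4,5] "idea" : PP

N/S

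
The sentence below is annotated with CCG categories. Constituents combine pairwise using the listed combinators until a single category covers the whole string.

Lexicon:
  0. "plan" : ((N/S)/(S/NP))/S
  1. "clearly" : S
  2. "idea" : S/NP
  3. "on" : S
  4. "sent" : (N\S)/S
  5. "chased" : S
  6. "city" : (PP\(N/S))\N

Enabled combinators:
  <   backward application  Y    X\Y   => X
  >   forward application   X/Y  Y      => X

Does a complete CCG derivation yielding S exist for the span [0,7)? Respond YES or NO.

NO

((N/S)/(S/NP))/S S S/NP S (N\S)/S S (PP\(N/S))\N
CKY chart[0,7] = {PP}; S ∉ chart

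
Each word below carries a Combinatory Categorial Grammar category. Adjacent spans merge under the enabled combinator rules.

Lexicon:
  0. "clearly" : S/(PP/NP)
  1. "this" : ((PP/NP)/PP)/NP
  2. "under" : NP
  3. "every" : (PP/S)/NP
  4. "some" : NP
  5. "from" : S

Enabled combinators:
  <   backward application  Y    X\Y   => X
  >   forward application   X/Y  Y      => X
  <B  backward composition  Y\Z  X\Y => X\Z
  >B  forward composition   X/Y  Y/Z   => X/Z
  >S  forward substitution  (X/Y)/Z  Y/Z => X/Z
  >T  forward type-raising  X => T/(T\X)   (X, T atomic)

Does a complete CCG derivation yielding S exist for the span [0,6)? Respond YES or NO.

[0,6] S   >
  [0,3] S/PP   >B
    [0,1] "clearly" : S/(PP/NP)
    [1,3] (PP/NP)/PP   >
      [1,2] "this" : ((PP/NP)/PP)/NP
      [2,3] "under" : NP
  [3,6] PP   >
    [3,5] PP/S   >
      [3,4] "every" : (PP/S)/NP
      [4,5] "some" : NP
    [5,6] "from" : S

YES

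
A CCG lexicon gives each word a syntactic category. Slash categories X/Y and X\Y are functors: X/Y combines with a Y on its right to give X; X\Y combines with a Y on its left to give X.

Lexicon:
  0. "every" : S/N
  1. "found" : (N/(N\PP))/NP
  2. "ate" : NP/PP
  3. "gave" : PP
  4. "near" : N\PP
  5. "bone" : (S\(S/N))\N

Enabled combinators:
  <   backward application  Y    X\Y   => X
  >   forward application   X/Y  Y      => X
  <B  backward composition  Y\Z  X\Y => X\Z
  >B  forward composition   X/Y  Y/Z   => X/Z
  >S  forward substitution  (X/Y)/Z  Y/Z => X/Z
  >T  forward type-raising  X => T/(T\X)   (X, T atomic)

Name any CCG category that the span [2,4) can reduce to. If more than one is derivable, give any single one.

NP

[0,6] S   <
  [0,1] "every" : S/N
  [1,6] S\(S/N)   <
    [1,5] N   >
      [1,4] N/(N\PP)   >
        [1,2] "found" : (N/(N\PP))/NP
        [2,4] NP   >
          [2,3] "ate" : NP/PP
          [3,4] "gave" : PP
      [4,5] "near" : N\PP
    [5,6] "bone" : (S\(S/N))\N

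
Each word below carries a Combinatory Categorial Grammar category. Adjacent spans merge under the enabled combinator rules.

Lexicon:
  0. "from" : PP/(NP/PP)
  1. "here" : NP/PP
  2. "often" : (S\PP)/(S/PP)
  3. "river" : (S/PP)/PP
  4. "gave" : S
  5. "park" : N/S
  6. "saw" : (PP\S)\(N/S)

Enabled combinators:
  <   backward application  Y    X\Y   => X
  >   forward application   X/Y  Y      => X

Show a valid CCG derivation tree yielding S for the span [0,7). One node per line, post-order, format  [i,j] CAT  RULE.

[0,7] S   <
  [0,2] PP   >
    [0,1] "from" : PP/(NP/PP)
    [1,2] "here" : NP/PP
  [2,7] S\PP   >
    [2,3] "often" : (S\PP)/(S/PP)
    [3,7] S/PP   >
      [3,4] "river" : (S/PP)/PP
      [4,7] PP   <
        [4,5] "gave" : S
        [5,7] PP\S   <
          [5,6] "park" : N/S
          [6,7] "saw" : (PP\S)\(N/S)

[0,1] PP/(NP/PP)  lex  "from"
[1,2] NP/PP  lex  "here"
[0,2] PP  >  k=1
[2,3] (S\PP)/(S/PP)  lex  "often"
[3,4] (S/PP)/PP  lex  "river"
[4,5] S  lex  "gave"
[5,6] N/S  lex  "park"
[6,7] (PP\S)\(N/S)  lex  "saw"
[5,7] PP\S  <  k=6
[4,7] PP  <  k=5
[3,7] S/PP  >  k=4
[2,7] S\PP  >  k=3
[0,7] S  <  k=2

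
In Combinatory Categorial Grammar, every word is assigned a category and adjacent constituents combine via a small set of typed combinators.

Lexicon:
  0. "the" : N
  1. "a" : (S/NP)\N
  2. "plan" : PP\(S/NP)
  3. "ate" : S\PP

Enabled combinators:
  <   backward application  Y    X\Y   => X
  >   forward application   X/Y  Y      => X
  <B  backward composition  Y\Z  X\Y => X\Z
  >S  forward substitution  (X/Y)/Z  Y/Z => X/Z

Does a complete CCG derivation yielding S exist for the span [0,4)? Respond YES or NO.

YES

[0,4] S   <
  [0,3] PP   <
    [0,2] S/NP   <
      [0,1] "the" : N
      [1,2] "a" : (S/NP)\N
    [2,3] "plan" : PP\(S/NP)
  [3,4] "ate" : S\PP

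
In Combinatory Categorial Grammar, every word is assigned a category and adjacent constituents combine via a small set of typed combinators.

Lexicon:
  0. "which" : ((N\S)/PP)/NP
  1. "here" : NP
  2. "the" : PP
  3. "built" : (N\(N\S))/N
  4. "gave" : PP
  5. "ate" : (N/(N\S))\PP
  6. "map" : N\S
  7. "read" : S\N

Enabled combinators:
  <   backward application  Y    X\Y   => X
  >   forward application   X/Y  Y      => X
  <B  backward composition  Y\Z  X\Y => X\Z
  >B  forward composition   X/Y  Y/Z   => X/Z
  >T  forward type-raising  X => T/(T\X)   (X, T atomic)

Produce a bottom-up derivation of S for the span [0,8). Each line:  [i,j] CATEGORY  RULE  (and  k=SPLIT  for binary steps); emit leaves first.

[0,8] S   <
  [0,7] N   <
    [0,3] N\S   >
      [0,2] (N\S)/PP   >
        [0,1] "which" : ((N\S)/PP)/NP
        [1,2] "here" : NP
      [2,3] "the" : PP
    [3,7] N\(N\S)   >
      [3,4] "built" : (N\(N\S))/N
      [4,7] N   >
        [4,6] N/(N\S)   <
          [4,5] "gave" : PP
          [5,6] "ate" : (N/(N\S))\PP
        [6,7] "map" : N\S
  [7,8] "read" : S\N

[0,1] ((N\S)/PP)/NP  lex  "which"
[1,2] NP  lex  "here"
[0,2] (N\S)/PP  >  k=1
[2,3] PP  lex  "the"
[0,3] N\S  >  k=2
[3,4] (N\(N\S))/N  lex  "built"
[4,5] PP  lex  "gave"
[5,6] (N/(N\S))\PP  lex  "ate"
[4,6] N/(N\S)  <  k=5
[6,7] N\S  lex  "map"
[4,7] N  >  k=6
[3,7] N\(N\S)  >  k=4
[0,7] N  <  k=3
[7,8] S\N  lex  "read"
[0,8] S  <  k=7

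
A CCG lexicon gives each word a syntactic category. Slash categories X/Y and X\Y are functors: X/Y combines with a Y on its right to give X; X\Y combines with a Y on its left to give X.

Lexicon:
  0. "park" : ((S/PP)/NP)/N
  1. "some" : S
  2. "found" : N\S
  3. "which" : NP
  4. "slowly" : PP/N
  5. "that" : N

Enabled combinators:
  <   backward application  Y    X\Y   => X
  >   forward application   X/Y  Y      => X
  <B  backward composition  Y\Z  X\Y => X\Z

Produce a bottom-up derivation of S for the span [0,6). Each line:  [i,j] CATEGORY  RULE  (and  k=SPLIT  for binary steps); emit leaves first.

[0,6] S   >
  [0,4] S/PP   >
    [0,3] (S/PP)/NP   >
      [0,1] "park" : ((S/PP)/NP)/N
      [1,3] N   <
        [1,2] "some" : S
        [2,3] "found" : N\S
    [3,4] "which" : NP
  [4,6] PP   >
    [4,5] "slowly" : PP/N
    [5,6] "that" : N

[0,1] ((S/PP)/NP)/N  lex  "park"
[1,2] S  lex  "some"
[2,3] N\S  lex  "found"
[1,3] N  <  k=2
[0,3] (S/PP)/NP  >  k=1
[3,4] NP  lex  "which"
[0,4] S/PP  >  k=3
[4,5] PP/N  lex  "slowly"
[5,6] N  lex  "that"
[4,6] PP  >  k=5
[0,6] S  >  k=4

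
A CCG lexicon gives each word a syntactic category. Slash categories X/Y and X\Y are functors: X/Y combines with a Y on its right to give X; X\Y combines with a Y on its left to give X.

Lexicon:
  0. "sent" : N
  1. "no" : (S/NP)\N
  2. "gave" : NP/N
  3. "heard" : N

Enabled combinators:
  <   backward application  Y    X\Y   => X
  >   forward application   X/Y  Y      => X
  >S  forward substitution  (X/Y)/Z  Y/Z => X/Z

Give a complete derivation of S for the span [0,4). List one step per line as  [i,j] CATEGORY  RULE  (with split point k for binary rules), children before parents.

[0,1] N  lex  "sent"
[1,2] (S/NP)\N  lex  "no"
[0,2] S/NP  <  k=1
[2,3] NP/N  lex  "gave"
[3,4] N  lex  "heard"
[2,4] NP  >  k=3
[0,4] S  >  k=2

[0,4] S   >
  [0,2] S/NP   <
    [0,1] "sent" : N
    [1,2] "no" : (S/NP)\N
  [2,4] NP   >
    [2,3] "gave" : NP/N
    [3,4] "heard" : N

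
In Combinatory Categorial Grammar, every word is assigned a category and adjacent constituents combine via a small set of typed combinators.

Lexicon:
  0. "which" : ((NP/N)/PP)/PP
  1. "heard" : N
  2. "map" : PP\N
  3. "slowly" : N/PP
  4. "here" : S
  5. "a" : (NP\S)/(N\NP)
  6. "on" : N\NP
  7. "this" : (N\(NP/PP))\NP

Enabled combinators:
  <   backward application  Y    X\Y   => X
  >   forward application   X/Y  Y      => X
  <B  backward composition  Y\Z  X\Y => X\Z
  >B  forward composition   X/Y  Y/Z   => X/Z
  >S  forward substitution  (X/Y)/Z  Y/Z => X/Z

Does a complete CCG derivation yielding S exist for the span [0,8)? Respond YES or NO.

NO

((NP/N)/PP)/PP N PP\N N/PP S (NP\S)/(N\NP) N\NP (N\(NP/PP))\NP
CKY chart[0,8] = {N}; S ∉ chart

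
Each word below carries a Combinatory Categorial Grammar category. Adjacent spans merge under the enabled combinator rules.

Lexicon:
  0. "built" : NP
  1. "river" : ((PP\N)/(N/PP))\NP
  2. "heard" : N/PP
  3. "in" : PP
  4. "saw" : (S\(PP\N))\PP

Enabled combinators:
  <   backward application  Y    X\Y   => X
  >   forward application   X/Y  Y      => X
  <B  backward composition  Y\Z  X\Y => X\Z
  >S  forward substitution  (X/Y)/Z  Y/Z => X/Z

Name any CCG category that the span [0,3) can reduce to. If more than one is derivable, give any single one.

PP\N

[0,5] S   <
  [0,3] PP\N   >
    [0,2] (PP\N)/(N/PP)   <
      [0,1] "built" : NP
      [1,2] "river" : ((PP\N)/(N/PP))\NP
    [2,3] "heard" : N/PP
  [3,5] S\(PP\N)   <
    [3,4] "in" : PP
    [4,5] "saw" : (S\(PP\N))\PP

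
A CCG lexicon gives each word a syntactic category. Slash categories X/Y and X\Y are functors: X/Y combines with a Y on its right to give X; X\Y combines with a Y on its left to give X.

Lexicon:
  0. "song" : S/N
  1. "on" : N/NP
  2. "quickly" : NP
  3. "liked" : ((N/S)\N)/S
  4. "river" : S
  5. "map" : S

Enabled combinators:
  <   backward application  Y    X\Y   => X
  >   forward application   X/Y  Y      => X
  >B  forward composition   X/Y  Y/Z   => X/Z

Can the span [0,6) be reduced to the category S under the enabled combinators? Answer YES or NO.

[0,6] S   >
  [0,1] "song" : S/N
  [1,6] N   >
    [1,5] N/S   <
      [1,3] N   >
        [1,2] "on" : N/NP
        [2,3] "quickly" : NP
      [3,5] (N/S)\N   >
        [3,4] "liked" : ((N/S)\N)/S
        [4,5] "river" : S
    [5,6] "map" : S

YES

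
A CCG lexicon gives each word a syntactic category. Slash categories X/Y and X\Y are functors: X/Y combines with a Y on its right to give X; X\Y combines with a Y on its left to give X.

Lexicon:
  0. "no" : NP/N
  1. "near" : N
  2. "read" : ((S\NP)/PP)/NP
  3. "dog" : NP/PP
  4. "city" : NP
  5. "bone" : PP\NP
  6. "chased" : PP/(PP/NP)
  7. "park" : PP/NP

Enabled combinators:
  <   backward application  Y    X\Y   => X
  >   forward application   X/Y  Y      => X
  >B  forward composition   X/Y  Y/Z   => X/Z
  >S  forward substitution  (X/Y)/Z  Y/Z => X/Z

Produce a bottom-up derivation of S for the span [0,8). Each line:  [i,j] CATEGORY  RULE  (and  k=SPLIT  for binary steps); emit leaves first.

[0,8] S   <
  [0,2] NP   >
    [0,1] "no" : NP/N
    [1,2] "near" : N
  [2,8] S\NP   >
    [2,6] (S\NP)/PP   >
      [2,3] "read" : ((S\NP)/PP)/NP
      [3,6] NP   >
        [3,4] "dog" : NP/PP
        [4,6] PP   <
          [4,5] "city" : NP
          [5,6] "bone" : PP\NP
    [6,8] PP   >
      [6,7] "chased" : PP/(PP/NP)
      [7,8] "park" : PP/NP

[0,1] NP/N  lex  "no"
[1,2] N  lex  "near"
[0,2] NP  >  k=1
[2,3] ((S\NP)/PP)/NP  lex  "read"
[3,4] NP/PP  lex  "dog"
[4,5] NP  lex  "city"
[5,6] PP\NP  lex  "bone"
[4,6] PP  <  k=5
[3,6] NP  >  k=4
[2,6] (S\NP)/PP  >  k=3
[6,7] PP/(PP/NP)  lex  "chased"
[7,8] PP/NP  lex  "park"
[6,8] PP  >  k=7
[2,8] S\NP  >  k=6
[0,8] S  <  k=2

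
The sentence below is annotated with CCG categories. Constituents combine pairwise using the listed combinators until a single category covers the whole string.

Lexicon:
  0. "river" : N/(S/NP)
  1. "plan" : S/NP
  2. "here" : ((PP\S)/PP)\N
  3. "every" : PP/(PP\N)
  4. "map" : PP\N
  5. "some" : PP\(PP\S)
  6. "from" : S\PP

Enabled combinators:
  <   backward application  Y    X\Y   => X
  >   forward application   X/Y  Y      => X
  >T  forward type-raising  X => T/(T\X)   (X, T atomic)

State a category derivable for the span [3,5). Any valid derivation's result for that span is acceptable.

PP

[0,7] S   <
  [0,6] PP   <
    [0,5] PP\S   >
      [0,3] (PP\S)/PP   <
        [0,2] N   >
          [0,1] "river" : N/(S/NP)
          [1,2] "plan" : S/NP
        [2,3] "here" : ((PP\S)/PP)\N
      [3,5] PP   >
        [3,4] "every" : PP/(PP\N)
        [4,5] "map" : PP\N
    [5,6] "some" : PP\(PP\S)
  [6,7] "from" : S\PP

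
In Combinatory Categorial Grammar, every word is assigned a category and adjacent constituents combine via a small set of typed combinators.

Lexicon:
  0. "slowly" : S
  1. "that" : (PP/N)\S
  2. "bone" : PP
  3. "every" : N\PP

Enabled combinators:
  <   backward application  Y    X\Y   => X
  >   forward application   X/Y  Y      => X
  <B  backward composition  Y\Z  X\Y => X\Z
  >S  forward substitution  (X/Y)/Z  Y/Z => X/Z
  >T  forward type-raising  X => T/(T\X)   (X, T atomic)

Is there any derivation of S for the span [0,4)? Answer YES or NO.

S (PP/N)\S PP N\PP
CKY chart[0,4] = {N/(N\PP), NP/(NP\PP), PP, PP/(PP\PP), S/(S\PP)}; S ∉ chart

NO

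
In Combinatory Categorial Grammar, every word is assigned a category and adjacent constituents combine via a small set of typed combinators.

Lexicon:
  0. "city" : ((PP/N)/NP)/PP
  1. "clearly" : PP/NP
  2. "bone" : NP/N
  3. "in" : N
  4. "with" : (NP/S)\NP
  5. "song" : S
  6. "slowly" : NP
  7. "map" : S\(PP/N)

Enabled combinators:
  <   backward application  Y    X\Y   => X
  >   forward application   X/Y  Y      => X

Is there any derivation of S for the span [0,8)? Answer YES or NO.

[0,8] S   <
  [0,7] PP/N   >
    [0,6] (PP/N)/NP   >
      [0,1] "city" : ((PP/N)/NP)/PP
      [1,6] PP   >
        [1,2] "clearly" : PP/NP
        [2,6] NP   >
          [2,5] NP/S   <
            [2,4] NP   >
              [2,3] "bone" : NP/N
              [3,4] "in" : N
            [4,5] "with" : (NP/S)\NP
          [5,6] "song" : S
    [6,7] "slowly" : NP
  [7,8] "map" : S\(PP/N)

YES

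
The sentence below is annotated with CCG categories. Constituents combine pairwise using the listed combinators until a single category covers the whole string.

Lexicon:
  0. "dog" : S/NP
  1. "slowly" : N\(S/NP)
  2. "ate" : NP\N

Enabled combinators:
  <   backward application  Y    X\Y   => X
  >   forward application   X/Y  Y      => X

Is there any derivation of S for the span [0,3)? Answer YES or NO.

S/NP N\(S/NP) NP\N
CKY chart[0,3] = {NP}; S ∉ chart

NO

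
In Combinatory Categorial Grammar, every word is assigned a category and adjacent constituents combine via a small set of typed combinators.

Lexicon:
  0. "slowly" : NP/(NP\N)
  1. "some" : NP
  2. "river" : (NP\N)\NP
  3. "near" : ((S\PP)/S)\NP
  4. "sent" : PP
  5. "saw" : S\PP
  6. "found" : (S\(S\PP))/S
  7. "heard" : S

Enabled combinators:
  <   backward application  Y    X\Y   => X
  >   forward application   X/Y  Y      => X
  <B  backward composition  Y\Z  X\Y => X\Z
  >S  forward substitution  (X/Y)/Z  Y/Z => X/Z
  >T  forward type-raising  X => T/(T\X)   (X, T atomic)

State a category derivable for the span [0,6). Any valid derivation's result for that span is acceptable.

[0,8] S   <
  [0,6] S\PP   >
    [0,4] (S\PP)/S   <
      [0,3] NP   >
        [0,1] "slowly" : NP/(NP\N)
        [1,3] NP\N   <
          [1,2] "some" : NP
          [2,3] "river" : (NP\N)\NP
      [3,4] "near" : ((S\PP)/S)\NP
    [4,6] S   >
      [4,5] S/(S\PP)   >T
        [4,5] "sent" : PP
      [5,6] "saw" : S\PP
  [6,8] S\(S\PP)   >
    [6,7] "found" : (S\(S\PP))/S
    [7,8] "heard" : S

S\PP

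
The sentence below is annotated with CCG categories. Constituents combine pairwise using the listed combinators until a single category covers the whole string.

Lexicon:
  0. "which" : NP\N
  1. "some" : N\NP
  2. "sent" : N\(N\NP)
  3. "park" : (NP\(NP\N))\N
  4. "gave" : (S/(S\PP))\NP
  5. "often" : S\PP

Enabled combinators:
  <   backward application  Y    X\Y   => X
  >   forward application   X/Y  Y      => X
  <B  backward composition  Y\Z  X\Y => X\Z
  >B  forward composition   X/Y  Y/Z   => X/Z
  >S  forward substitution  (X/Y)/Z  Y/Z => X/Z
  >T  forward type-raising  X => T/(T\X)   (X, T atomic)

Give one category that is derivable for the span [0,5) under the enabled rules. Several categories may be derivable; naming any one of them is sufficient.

S/(S\PP)

[0,6] S   >
  [0,5] S/(S\PP)   <
    [0,4] NP   <
      [0,1] "which" : NP\N
      [1,4] NP\(NP\N)   <
        [1,3] N   <
          [1,2] "some" : N\NP
          [2,3] "sent" : N\(N\NP)
        [3,4] "park" : (NP\(NP\N))\N
    [4,5] "gave" : (S/(S\PP))\NP
  [5,6] "often" : S\PP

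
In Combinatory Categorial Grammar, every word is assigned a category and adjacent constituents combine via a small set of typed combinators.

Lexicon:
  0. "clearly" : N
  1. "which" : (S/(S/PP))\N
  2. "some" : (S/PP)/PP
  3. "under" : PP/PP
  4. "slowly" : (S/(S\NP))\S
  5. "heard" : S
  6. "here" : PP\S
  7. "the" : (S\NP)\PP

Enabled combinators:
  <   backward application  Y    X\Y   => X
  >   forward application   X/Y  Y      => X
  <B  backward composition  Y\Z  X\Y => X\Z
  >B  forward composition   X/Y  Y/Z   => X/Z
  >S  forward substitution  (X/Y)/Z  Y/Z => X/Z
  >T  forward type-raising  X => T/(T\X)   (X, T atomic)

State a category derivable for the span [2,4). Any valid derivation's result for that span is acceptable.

[0,8] S   >
  [0,5] S/(S\NP)   <
    [0,4] S   >
      [0,2] S/(S/PP)   <
        [0,1] "clearly" : N
        [1,2] "which" : (S/(S/PP))\N
      [2,4] S/PP   >S
        [2,3] "some" : (S/PP)/PP
        [3,4] "under" : PP/PP
    [4,5] "slowly" : (S/(S\NP))\S
  [5,8] S\NP   <
    [5,7] PP   >
      [5,6] PP/(PP\S)   >T
        [5,6] "heard" : S
      [6,7] "here" : PP\S
    [7,8] "the" : (S\NP)\PP

S/PP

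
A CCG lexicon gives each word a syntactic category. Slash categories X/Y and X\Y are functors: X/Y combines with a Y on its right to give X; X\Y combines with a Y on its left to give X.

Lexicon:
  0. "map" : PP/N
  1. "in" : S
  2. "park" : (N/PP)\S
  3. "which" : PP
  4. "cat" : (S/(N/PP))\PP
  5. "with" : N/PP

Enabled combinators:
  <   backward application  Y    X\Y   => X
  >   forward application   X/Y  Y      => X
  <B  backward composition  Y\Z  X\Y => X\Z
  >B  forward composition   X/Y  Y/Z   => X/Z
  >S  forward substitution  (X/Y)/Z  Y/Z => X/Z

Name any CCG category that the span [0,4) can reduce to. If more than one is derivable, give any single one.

PP

[0,6] S   >
  [0,5] S/(N/PP)   <
    [0,4] PP   >
      [0,1] "map" : PP/N
      [1,4] N   >
        [1,3] N/PP   <
          [1,2] "in" : S
          [2,3] "park" : (N/PP)\S
        [3,4] "which" : PP
    [4,5] "cat" : (S/(N/PP))\PP
  [5,6] "with" : N/PP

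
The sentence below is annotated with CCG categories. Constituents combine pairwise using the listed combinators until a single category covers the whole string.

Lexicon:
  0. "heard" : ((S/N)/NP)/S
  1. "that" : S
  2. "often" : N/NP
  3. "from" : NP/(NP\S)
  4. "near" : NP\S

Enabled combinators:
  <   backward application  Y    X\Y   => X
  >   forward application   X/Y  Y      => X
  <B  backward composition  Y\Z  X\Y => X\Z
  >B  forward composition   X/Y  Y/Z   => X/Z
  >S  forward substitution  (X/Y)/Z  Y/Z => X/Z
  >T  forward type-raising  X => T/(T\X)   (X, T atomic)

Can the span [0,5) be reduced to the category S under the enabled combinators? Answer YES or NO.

[0,5] S   >
  [0,3] S/NP   >S
    [0,2] (S/N)/NP   >
      [0,1] "heard" : ((S/N)/NP)/S
      [1,2] "that" : S
    [2,3] "often" : N/NP
  [3,5] NP   >
    [3,4] "from" : NP/(NP\S)
    [4,5] "near" : NP\S

YES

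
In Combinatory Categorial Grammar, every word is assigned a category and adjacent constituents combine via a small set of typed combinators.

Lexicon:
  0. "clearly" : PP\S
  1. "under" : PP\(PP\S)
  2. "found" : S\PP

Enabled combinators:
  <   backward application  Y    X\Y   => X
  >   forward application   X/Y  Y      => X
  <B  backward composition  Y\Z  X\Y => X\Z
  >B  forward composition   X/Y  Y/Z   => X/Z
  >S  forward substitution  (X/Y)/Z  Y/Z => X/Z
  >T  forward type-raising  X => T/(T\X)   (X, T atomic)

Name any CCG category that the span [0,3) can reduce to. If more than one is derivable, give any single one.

[0,3] S   <
  [0,2] PP   <
    [0,1] "clearly" : PP\S
    [1,2] "under" : PP\(PP\S)
  [2,3] "found" : S\PP

S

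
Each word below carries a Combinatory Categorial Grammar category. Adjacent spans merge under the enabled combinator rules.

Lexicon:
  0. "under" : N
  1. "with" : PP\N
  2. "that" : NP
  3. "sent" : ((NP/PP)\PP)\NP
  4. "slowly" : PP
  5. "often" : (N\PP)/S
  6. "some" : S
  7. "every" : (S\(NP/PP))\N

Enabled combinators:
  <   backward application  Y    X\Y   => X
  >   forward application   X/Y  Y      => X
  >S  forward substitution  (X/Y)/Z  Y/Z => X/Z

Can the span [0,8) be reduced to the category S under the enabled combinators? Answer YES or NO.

YES

[0,8] S   <
  [0,4] NP/PP   <
    [0,2] PP   <
      [0,1] "under" : N
      [1,2] "with" : PP\N
    [2,4] (NP/PP)\PP   <
      [2,3] "that" : NP
      [3,4] "sent" : ((NP/PP)\PP)\NP
  [4,8] S\(NP/PP)   <
    [4,7] N   <
      [4,5] "slowly" : PP
      [5,7] N\PP   >
        [5,6] "often" : (N\PP)/S
        [6,7] "some" : S
    [7,8] "every" : (S\(NP/PP))\N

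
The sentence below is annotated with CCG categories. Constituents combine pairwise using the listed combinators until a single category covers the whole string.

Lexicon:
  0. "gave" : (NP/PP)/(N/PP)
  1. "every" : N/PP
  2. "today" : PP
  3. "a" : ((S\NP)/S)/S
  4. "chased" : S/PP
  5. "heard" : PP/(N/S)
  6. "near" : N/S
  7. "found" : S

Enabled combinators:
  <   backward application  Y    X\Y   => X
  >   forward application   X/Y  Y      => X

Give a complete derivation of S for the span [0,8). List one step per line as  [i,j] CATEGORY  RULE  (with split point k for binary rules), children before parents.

[0,1] (NP/PP)/(N/PP)  lex  "gave"
[1,2] N/PP  lex  "every"
[0,2] NP/PP  >  k=1
[2,3] PP  lex  "today"
[0,3] NP  >  k=2
[3,4] ((S\NP)/S)/S  lex  "a"
[4,5] S/PP  lex  "chased"
[5,6] PP/(N/S)  lex  "heard"
[6,7] N/S  lex  "near"
[5,7] PP  >  k=6
[4,7] S  >  k=5
[3,7] (S\NP)/S  >  k=4
[7,8] S  lex  "found"
[3,8] S\NP  >  k=7
[0,8] S  <  k=3

[0,8] S   <
  [0,3] NP   >
    [0,2] NP/PP   >
      [0,1] "gave" : (NP/PP)/(N/PP)
      [1,2] "every" : N/PP
    [2,3] "today" : PP
  [3,8] S\NP   >
    [3,7] (S\NP)/S   >
      [3,4] "a" : ((S\NP)/S)/S
      [4,7] S   >
        [4,5] "chased" : S/PP
        [5,7] PP   >
          [5,6] "heard" : PP/(N/S)
          [6,7] "near" : N/S
    [7,8] "found" : S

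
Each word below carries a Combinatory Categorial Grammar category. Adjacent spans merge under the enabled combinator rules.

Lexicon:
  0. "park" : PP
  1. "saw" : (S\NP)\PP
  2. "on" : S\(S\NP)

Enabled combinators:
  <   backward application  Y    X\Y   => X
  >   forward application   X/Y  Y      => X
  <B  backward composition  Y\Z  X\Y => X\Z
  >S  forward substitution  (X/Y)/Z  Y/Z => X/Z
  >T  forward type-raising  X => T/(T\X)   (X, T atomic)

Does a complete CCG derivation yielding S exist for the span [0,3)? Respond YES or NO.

YES

[0,3] S   <
  [0,2] S\NP   <
    [0,1] "park" : PP
    [1,2] "saw" : (S\NP)\PP
  [2,3] "on" : S\(S\NP)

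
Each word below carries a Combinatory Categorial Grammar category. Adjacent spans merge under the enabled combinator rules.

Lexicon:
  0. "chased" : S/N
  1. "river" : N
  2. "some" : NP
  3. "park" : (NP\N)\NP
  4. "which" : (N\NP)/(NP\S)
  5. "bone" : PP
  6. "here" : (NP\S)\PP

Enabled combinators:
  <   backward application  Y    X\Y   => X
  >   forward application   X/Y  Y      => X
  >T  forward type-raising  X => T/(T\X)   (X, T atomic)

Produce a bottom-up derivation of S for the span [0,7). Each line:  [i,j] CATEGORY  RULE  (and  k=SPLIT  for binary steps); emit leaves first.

[0,1] S/N  lex  "chased"
[1,2] N  lex  "river"
[1,2] NP/(NP\N)  >T
[2,3] NP  lex  "some"
[3,4] (NP\N)\NP  lex  "park"
[2,4] NP\N  <  k=3
[1,4] NP  >  k=2
[4,5] (N\NP)/(NP\S)  lex  "which"
[5,6] PP  lex  "bone"
[6,7] (NP\S)\PP  lex  "here"
[5,7] NP\S  <  k=6
[4,7] N\NP  >  k=5
[1,7] N  <  k=4
[0,7] S  >  k=1

[0,7] S   >
  [0,1] "chased" : S/N
  [1,7] N   <
    [1,4] NP   >
      [1,2] NP/(NP\N)   >T
        [1,2] "river" : N
      [2,4] NP\N   <
        [2,3] "some" : NP
        [3,4] "park" : (NP\N)\NP
    [4,7] N\NP   >
      [4,5] "which" : (N\NP)/(NP\S)
      [5,7] NP\S   <
        [5,6] "bone" : PP
        [6,7] "here" : (NP\S)\PP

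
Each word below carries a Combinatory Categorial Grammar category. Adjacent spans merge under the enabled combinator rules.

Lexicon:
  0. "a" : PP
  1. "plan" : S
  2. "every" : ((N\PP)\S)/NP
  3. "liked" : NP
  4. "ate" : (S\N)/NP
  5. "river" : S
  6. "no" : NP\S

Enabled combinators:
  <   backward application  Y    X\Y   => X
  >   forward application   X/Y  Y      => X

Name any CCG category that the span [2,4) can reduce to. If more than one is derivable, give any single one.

(N\PP)\S

[0,7] S   <
  [0,4] N   <
    [0,1] "a" : PP
    [1,4] N\PP   <
      [1,2] "plan" : S
      [2,4] (N\PP)\S   >
        [2,3] "every" : ((N\PP)\S)/NP
        [3,4] "liked" : NP
  [4,7] S\N   >
    [4,5] "ate" : (S\N)/NP
    [5,7] NP   <
      [5,6] "river" : S
      [6,7] "no" : NP\S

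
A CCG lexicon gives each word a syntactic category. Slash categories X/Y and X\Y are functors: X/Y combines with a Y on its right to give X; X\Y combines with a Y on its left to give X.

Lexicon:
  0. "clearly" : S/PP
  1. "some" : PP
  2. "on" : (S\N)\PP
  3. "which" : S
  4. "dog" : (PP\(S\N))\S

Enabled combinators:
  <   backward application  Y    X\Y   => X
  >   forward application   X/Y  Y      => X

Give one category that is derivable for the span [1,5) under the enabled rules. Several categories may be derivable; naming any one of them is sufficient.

PP

[0,5] S   >
  [0,1] "clearly" : S/PP
  [1,5] PP   <
    [1,3] S\N   <
      [1,2] "some" : PP
      [2,3] "on" : (S\N)\PP
    [3,5] PP\(S\N)   <
      [3,4] "which" : S
      [4,5] "dog" : (PP\(S\N))\S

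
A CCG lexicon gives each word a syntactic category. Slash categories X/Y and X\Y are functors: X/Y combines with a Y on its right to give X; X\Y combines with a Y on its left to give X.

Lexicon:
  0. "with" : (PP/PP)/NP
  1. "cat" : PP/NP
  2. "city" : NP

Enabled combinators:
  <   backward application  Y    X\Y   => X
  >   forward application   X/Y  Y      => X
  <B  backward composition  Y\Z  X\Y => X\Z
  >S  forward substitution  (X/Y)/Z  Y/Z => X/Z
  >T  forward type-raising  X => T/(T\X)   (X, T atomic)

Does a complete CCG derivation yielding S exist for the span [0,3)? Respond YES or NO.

NO

(PP/PP)/NP PP/NP NP
CKY chart[0,3] = {N/(N\PP), NP/(NP\PP), PP, PP/(PP\PP), S/(S\PP)}; S ∉ chart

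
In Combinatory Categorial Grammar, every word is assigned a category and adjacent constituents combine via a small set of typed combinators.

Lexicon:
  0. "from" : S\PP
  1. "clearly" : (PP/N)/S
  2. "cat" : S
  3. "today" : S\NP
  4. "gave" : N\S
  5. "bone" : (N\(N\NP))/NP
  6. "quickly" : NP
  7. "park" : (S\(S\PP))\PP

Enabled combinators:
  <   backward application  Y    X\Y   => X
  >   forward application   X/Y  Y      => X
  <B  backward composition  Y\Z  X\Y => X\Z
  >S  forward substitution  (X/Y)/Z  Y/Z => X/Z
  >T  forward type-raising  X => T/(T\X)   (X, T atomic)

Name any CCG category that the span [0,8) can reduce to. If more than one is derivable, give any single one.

S

[0,8] S   <
  [0,1] "from" : S\PP
  [1,8] S\(S\PP)   <
    [1,7] PP   >
      [1,3] PP/N   >
        [1,2] "clearly" : (PP/N)/S
        [2,3] "cat" : S
      [3,7] N   <
        [3,5] N\NP   <B
          [3,4] "today" : S\NP
          [4,5] "gave" : N\S
        [5,7] N\(N\NP)   >
          [5,6] "bone" : (N\(N\NP))/NP
          [6,7] "quickly" : NP
    [7,8] "park" : (S\(S\PP))\PP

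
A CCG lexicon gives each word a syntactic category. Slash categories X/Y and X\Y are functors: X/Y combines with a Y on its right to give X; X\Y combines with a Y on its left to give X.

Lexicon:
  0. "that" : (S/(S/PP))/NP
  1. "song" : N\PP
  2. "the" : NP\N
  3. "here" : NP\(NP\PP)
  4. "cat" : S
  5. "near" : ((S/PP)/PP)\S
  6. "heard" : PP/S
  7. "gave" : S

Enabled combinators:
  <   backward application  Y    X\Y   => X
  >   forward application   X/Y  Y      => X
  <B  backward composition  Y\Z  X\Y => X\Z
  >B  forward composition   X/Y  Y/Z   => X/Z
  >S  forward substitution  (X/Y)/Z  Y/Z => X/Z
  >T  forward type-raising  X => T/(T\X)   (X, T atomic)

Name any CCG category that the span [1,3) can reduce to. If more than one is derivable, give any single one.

[0,8] S   >
  [0,4] S/(S/PP)   >
    [0,1] "that" : (S/(S/PP))/NP
    [1,4] NP   <
      [1,3] NP\PP   <B
        [1,2] "song" : N\PP
        [2,3] "the" : NP\N
      [3,4] "here" : NP\(NP\PP)
  [4,8] S/PP   >
    [4,6] (S/PP)/PP   <
      [4,5] "cat" : S
      [5,6] "near" : ((S/PP)/PP)\S
    [6,8] PP   >
      [6,7] "heard" : PP/S
      [7,8] "gave" : S

NP\PP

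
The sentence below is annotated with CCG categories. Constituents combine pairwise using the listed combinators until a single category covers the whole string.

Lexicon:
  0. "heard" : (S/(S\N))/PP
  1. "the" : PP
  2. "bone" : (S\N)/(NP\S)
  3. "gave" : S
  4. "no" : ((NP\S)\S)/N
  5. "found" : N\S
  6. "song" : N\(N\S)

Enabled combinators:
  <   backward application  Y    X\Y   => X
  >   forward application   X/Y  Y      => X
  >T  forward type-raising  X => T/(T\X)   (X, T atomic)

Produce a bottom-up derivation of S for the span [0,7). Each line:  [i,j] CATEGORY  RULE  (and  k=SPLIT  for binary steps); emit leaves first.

[0,7] S   >
  [0,2] S/(S\N)   >
    [0,1] "heard" : (S/(S\N))/PP
    [1,2] "the" : PP
  [2,7] S\N   >
    [2,3] "bone" : (S\N)/(NP\S)
    [3,7] NP\S   <
      [3,4] "gave" : S
      [4,7] (NP\S)\S   >
        [4,5] "no" : ((NP\S)\S)/N
        [5,7] N   <
          [5,6] "found" : N\S
          [6,7] "song" : N\(N\S)

[0,1] (S/(S\N))/PP  lex  "heard"
[1,2] PP  lex  "the"
[0,2] S/(S\N)  >  k=1
[2,3] (S\N)/(NP\S)  lex  "bone"
[3,4] S  lex  "gave"
[4,5] ((NP\S)\S)/N  lex  "no"
[5,6] N\S  lex  "found"
[6,7] N\(N\S)  lex  "song"
[5,7] N  <  k=6
[4,7] (NP\S)\S  >  k=5
[3,7] NP\S  <  k=4
[2,7] S\N  >  k=3
[0,7] S  >  k=2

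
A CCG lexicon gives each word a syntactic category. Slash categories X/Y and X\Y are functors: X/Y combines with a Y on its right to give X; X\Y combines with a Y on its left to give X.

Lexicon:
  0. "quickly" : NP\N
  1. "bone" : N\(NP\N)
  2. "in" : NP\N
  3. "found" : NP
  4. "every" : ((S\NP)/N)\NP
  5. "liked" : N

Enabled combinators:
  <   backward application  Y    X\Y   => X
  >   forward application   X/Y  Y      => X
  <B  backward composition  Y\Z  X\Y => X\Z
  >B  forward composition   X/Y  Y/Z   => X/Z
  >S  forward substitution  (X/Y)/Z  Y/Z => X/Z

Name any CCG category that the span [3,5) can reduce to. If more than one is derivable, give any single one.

[0,6] S   <
  [0,2] N   <
    [0,1] "quickly" : NP\N
    [1,2] "bone" : N\(NP\N)
  [2,6] S\N   <B
    [2,3] "in" : NP\N
    [3,6] S\NP   >
      [3,5] (S\NP)/N   <
        [3,4] "found" : NP
        [4,5] "every" : ((S\NP)/N)\NP
      [5,6] "liked" : N

(S\NP)/N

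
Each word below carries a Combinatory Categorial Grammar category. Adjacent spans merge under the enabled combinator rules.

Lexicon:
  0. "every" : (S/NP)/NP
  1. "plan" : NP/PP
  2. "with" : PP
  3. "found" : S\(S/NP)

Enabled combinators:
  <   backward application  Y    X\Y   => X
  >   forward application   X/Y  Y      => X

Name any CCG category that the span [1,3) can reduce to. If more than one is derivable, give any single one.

[0,4] S   <
  [0,3] S/NP   >
    [0,1] "every" : (S/NP)/NP
    [1,3] NP   >
      [1,2] "plan" : NP/PP
      [2,3] "with" : PP
  [3,4] "found" : S\(S/NP)

NP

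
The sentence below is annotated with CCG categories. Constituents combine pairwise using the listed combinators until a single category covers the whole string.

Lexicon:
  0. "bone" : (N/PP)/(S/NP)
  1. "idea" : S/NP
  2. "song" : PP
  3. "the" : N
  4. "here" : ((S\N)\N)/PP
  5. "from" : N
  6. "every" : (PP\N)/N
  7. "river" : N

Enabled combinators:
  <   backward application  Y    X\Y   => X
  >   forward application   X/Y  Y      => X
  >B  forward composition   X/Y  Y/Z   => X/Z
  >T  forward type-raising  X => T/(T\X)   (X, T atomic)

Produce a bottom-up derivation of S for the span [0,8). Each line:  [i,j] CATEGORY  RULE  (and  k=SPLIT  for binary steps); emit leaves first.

[0,1] (N/PP)/(S/NP)  lex  "bone"
[1,2] S/NP  lex  "idea"
[0,2] N/PP  >  k=1
[2,3] PP  lex  "song"
[0,3] N  >  k=2
[3,4] N  lex  "the"
[4,5] ((S\N)\N)/PP  lex  "here"
[5,6] N  lex  "from"
[6,7] (PP\N)/N  lex  "every"
[7,8] N  lex  "river"
[6,8] PP\N  >  k=7
[5,8] PP  <  k=6
[4,8] (S\N)\N  >  k=5
[3,8] S\N  <  k=4
[0,8] S  <  k=3

[0,8] S   <
  [0,3] N   >
    [0,2] N/PP   >
      [0,1] "bone" : (N/PP)/(S/NP)
      [1,2] "idea" : S/NP
    [2,3] "song" : PP
  [3,8] S\N   <
    [3,4] "the" : N
    [4,8] (S\N)\N   >
      [4,5] "here" : ((S\N)\N)/PP
      [5,8] PP   <
        [5,6] "from" : N
        [6,8] PP\N   >
          [6,7] "every" : (PP\N)/N
          [7,8] "river" : N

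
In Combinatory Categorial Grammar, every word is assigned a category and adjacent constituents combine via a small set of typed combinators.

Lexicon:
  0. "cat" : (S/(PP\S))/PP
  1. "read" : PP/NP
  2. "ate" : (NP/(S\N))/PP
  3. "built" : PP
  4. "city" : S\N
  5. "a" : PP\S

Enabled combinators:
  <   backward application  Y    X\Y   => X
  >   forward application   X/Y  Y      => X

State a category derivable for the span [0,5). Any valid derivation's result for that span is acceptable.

S/(PP\S)

[0,6] S   >
  [0,5] S/(PP\S)   >
    [0,1] "cat" : (S/(PP\S))/PP
    [1,5] PP   >
      [1,2] "read" : PP/NP
      [2,5] NP   >
        [2,4] NP/(S\N)   >
          [2,3] "ate" : (NP/(S\N))/PP
          [3,4] "built" : PP
        [4,5] "city" : S\N
  [5,6] "a" : PP\S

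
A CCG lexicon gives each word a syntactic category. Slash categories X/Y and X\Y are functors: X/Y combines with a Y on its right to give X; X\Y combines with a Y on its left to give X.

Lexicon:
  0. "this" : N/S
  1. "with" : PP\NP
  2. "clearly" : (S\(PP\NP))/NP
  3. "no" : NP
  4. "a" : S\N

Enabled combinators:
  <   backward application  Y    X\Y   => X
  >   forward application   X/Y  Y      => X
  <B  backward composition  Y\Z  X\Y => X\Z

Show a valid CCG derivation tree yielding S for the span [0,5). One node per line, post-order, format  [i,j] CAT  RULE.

[0,5] S   <
  [0,4] N   >
    [0,1] "this" : N/S
    [1,4] S   <
      [1,2] "with" : PP\NP
      [2,4] S\(PP\NP)   >
        [2,3] "clearly" : (S\(PP\NP))/NP
        [3,4] "no" : NP
  [4,5] "a" : S\N

[0,1] N/S  lex  "this"
[1,2] PP\NP  lex  "with"
[2,3] (S\(PP\NP))/NP  lex  "clearly"
[3,4] NP  lex  "no"
[2,4] S\(PP\NP)  >  k=3
[1,4] S  <  k=2
[0,4] N  >  k=1
[4,5] S\N  lex  "a"
[0,5] S  <  k=4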